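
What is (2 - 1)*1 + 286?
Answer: 287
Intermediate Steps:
(2 - 1)*1 + 286 = 1*1 + 286 = 1 + 286 = 287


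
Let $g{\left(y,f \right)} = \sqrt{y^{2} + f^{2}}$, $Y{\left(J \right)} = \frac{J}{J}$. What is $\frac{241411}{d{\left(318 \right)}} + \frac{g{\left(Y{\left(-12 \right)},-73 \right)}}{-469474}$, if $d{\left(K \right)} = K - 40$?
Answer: $\frac{241411}{278} - \frac{\sqrt{5330}}{469474} \approx 868.38$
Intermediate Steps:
$Y{\left(J \right)} = 1$
$d{\left(K \right)} = -40 + K$
$g{\left(y,f \right)} = \sqrt{f^{2} + y^{2}}$
$\frac{241411}{d{\left(318 \right)}} + \frac{g{\left(Y{\left(-12 \right)},-73 \right)}}{-469474} = \frac{241411}{-40 + 318} + \frac{\sqrt{\left(-73\right)^{2} + 1^{2}}}{-469474} = \frac{241411}{278} + \sqrt{5329 + 1} \left(- \frac{1}{469474}\right) = 241411 \cdot \frac{1}{278} + \sqrt{5330} \left(- \frac{1}{469474}\right) = \frac{241411}{278} - \frac{\sqrt{5330}}{469474}$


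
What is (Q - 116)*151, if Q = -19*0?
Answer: -17516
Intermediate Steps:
Q = 0
(Q - 116)*151 = (0 - 116)*151 = -116*151 = -17516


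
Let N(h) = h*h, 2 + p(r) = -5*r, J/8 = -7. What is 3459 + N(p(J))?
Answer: 80743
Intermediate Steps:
J = -56 (J = 8*(-7) = -56)
p(r) = -2 - 5*r
N(h) = h²
3459 + N(p(J)) = 3459 + (-2 - 5*(-56))² = 3459 + (-2 + 280)² = 3459 + 278² = 3459 + 77284 = 80743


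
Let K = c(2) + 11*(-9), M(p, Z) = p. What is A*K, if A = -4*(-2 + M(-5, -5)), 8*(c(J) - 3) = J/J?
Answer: -5369/2 ≈ -2684.5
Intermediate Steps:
c(J) = 25/8 (c(J) = 3 + (J/J)/8 = 3 + (1/8)*1 = 3 + 1/8 = 25/8)
A = 28 (A = -4*(-2 - 5) = -4*(-7) = 28)
K = -767/8 (K = 25/8 + 11*(-9) = 25/8 - 99 = -767/8 ≈ -95.875)
A*K = 28*(-767/8) = -5369/2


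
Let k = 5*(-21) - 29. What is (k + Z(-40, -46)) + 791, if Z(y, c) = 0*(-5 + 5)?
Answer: 657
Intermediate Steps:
Z(y, c) = 0 (Z(y, c) = 0*0 = 0)
k = -134 (k = -105 - 29 = -134)
(k + Z(-40, -46)) + 791 = (-134 + 0) + 791 = -134 + 791 = 657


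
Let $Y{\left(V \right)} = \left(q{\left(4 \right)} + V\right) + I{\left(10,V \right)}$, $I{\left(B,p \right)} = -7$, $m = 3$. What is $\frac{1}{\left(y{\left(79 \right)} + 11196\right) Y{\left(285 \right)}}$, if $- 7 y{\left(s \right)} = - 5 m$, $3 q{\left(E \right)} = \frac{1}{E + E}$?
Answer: $\frac{56}{174358817} \approx 3.2118 \cdot 10^{-7}$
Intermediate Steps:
$q{\left(E \right)} = \frac{1}{6 E}$ ($q{\left(E \right)} = \frac{1}{3 \left(E + E\right)} = \frac{1}{3 \cdot 2 E} = \frac{\frac{1}{2} \frac{1}{E}}{3} = \frac{1}{6 E}$)
$y{\left(s \right)} = \frac{15}{7}$ ($y{\left(s \right)} = - \frac{\left(-5\right) 3}{7} = \left(- \frac{1}{7}\right) \left(-15\right) = \frac{15}{7}$)
$Y{\left(V \right)} = - \frac{167}{24} + V$ ($Y{\left(V \right)} = \left(\frac{1}{6 \cdot 4} + V\right) - 7 = \left(\frac{1}{6} \cdot \frac{1}{4} + V\right) - 7 = \left(\frac{1}{24} + V\right) - 7 = - \frac{167}{24} + V$)
$\frac{1}{\left(y{\left(79 \right)} + 11196\right) Y{\left(285 \right)}} = \frac{1}{\left(\frac{15}{7} + 11196\right) \left(- \frac{167}{24} + 285\right)} = \frac{1}{\frac{78387}{7} \cdot \frac{6673}{24}} = \frac{7}{78387} \cdot \frac{24}{6673} = \frac{56}{174358817}$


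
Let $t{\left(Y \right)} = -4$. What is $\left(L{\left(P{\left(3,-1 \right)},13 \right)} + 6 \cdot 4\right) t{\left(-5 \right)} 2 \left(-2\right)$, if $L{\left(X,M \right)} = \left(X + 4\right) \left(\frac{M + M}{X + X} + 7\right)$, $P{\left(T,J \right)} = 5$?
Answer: $\frac{8832}{5} \approx 1766.4$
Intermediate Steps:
$L{\left(X,M \right)} = \left(4 + X\right) \left(7 + \frac{M}{X}\right)$ ($L{\left(X,M \right)} = \left(4 + X\right) \left(\frac{2 M}{2 X} + 7\right) = \left(4 + X\right) \left(2 M \frac{1}{2 X} + 7\right) = \left(4 + X\right) \left(\frac{M}{X} + 7\right) = \left(4 + X\right) \left(7 + \frac{M}{X}\right)$)
$\left(L{\left(P{\left(3,-1 \right)},13 \right)} + 6 \cdot 4\right) t{\left(-5 \right)} 2 \left(-2\right) = \left(\left(28 + 13 + 7 \cdot 5 + 4 \cdot 13 \cdot \frac{1}{5}\right) + 6 \cdot 4\right) \left(-4\right) 2 \left(-2\right) = \left(\left(28 + 13 + 35 + 4 \cdot 13 \cdot \frac{1}{5}\right) + 24\right) \left(\left(-8\right) \left(-2\right)\right) = \left(\left(28 + 13 + 35 + \frac{52}{5}\right) + 24\right) 16 = \left(\frac{432}{5} + 24\right) 16 = \frac{552}{5} \cdot 16 = \frac{8832}{5}$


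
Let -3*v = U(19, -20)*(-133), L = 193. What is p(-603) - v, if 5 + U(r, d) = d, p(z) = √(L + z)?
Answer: 3325/3 + I*√410 ≈ 1108.3 + 20.248*I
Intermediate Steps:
p(z) = √(193 + z)
U(r, d) = -5 + d
v = -3325/3 (v = -(-5 - 20)*(-133)/3 = -(-25)*(-133)/3 = -⅓*3325 = -3325/3 ≈ -1108.3)
p(-603) - v = √(193 - 603) - 1*(-3325/3) = √(-410) + 3325/3 = I*√410 + 3325/3 = 3325/3 + I*√410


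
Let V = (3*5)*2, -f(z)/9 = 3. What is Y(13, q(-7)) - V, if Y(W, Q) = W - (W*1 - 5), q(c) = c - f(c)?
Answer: -25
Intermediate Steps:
f(z) = -27 (f(z) = -9*3 = -27)
V = 30 (V = 15*2 = 30)
q(c) = 27 + c (q(c) = c - 1*(-27) = c + 27 = 27 + c)
Y(W, Q) = 5 (Y(W, Q) = W - (W - 5) = W - (-5 + W) = W + (5 - W) = 5)
Y(13, q(-7)) - V = 5 - 1*30 = 5 - 30 = -25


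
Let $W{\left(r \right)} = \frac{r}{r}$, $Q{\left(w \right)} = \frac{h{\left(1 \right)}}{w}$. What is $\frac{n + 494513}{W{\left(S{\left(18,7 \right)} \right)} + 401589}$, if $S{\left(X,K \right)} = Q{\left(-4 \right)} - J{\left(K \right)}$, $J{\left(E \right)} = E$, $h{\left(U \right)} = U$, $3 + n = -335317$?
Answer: $\frac{159193}{401590} \approx 0.39641$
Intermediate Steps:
$n = -335320$ ($n = -3 - 335317 = -335320$)
$Q{\left(w \right)} = \frac{1}{w}$ ($Q{\left(w \right)} = 1 \frac{1}{w} = \frac{1}{w}$)
$S{\left(X,K \right)} = - \frac{1}{4} - K$ ($S{\left(X,K \right)} = \frac{1}{-4} - K = - \frac{1}{4} - K$)
$W{\left(r \right)} = 1$
$\frac{n + 494513}{W{\left(S{\left(18,7 \right)} \right)} + 401589} = \frac{-335320 + 494513}{1 + 401589} = \frac{159193}{401590}$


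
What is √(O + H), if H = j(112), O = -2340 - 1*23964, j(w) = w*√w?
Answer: 8*√(-411 + 7*√7) ≈ 158.49*I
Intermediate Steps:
j(w) = w^(3/2)
O = -26304 (O = -2340 - 23964 = -26304)
H = 448*√7 (H = 112^(3/2) = 448*√7 ≈ 1185.3)
√(O + H) = √(-26304 + 448*√7)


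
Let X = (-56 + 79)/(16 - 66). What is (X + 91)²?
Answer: 20493729/2500 ≈ 8197.5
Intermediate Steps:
X = -23/50 (X = 23/(-50) = 23*(-1/50) = -23/50 ≈ -0.46000)
(X + 91)² = (-23/50 + 91)² = (4527/50)² = 20493729/2500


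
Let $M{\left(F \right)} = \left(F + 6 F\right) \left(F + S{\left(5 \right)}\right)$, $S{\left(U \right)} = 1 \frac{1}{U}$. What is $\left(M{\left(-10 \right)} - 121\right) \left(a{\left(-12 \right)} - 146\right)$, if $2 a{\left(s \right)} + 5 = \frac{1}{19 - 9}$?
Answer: $- \frac{335497}{4} \approx -83874.0$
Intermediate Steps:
$S{\left(U \right)} = \frac{1}{U}$
$a{\left(s \right)} = - \frac{49}{20}$ ($a{\left(s \right)} = - \frac{5}{2} + \frac{1}{2 \left(19 - 9\right)} = - \frac{5}{2} + \frac{1}{2 \cdot 10} = - \frac{5}{2} + \frac{1}{2} \cdot \frac{1}{10} = - \frac{5}{2} + \frac{1}{20} = - \frac{49}{20}$)
$M{\left(F \right)} = 7 F \left(\frac{1}{5} + F\right)$ ($M{\left(F \right)} = \left(F + 6 F\right) \left(F + \frac{1}{5}\right) = 7 F \left(F + \frac{1}{5}\right) = 7 F \left(\frac{1}{5} + F\right)$)
$\left(M{\left(-10 \right)} - 121\right) \left(a{\left(-12 \right)} - 146\right) = \left(\frac{7}{5} \left(-10\right) \left(1 + 5 \left(-10\right)\right) - 121\right) \left(- \frac{49}{20} - 146\right) = \left(\frac{7}{5} \left(-10\right) \left(1 - 50\right) - 121\right) \left(- \frac{2969}{20}\right) = \left(\frac{7}{5} \left(-10\right) \left(-49\right) - 121\right) \left(- \frac{2969}{20}\right) = \left(686 - 121\right) \left(- \frac{2969}{20}\right) = 565 \left(- \frac{2969}{20}\right) = - \frac{335497}{4}$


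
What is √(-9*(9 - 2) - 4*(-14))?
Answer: I*√7 ≈ 2.6458*I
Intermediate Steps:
√(-9*(9 - 2) - 4*(-14)) = √(-9*7 + 56) = √(-63 + 56) = √(-7) = I*√7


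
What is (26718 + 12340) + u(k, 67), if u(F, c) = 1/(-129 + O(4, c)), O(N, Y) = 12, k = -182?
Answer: 4569785/117 ≈ 39058.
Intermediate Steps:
u(F, c) = -1/117 (u(F, c) = 1/(-129 + 12) = 1/(-117) = -1/117)
(26718 + 12340) + u(k, 67) = (26718 + 12340) - 1/117 = 39058 - 1/117 = 4569785/117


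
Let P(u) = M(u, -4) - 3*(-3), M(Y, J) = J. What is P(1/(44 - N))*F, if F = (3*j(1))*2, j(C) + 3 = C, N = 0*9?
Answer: -60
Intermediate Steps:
N = 0
j(C) = -3 + C
F = -12 (F = (3*(-3 + 1))*2 = (3*(-2))*2 = -6*2 = -12)
P(u) = 5 (P(u) = -4 - 3*(-3) = -4 + 9 = 5)
P(1/(44 - N))*F = 5*(-12) = -60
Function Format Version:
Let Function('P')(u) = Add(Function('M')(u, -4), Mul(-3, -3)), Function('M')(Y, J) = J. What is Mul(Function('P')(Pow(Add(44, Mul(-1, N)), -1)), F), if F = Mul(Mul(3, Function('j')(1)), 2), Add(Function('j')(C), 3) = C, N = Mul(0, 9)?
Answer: -60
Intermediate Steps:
N = 0
Function('j')(C) = Add(-3, C)
F = -12 (F = Mul(Mul(3, Add(-3, 1)), 2) = Mul(Mul(3, -2), 2) = Mul(-6, 2) = -12)
Function('P')(u) = 5 (Function('P')(u) = Add(-4, Mul(-3, -3)) = Add(-4, 9) = 5)
Mul(Function('P')(Pow(Add(44, Mul(-1, N)), -1)), F) = Mul(5, -12) = -60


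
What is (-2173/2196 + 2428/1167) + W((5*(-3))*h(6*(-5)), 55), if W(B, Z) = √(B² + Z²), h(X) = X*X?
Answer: 931999/854244 + 5*√7290121 ≈ 13501.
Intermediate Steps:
h(X) = X²
(-2173/2196 + 2428/1167) + W((5*(-3))*h(6*(-5)), 55) = (-2173/2196 + 2428/1167) + √(((5*(-3))*(6*(-5))²)² + 55²) = (-2173*1/2196 + 2428*(1/1167)) + √((-15*(-30)²)² + 3025) = (-2173/2196 + 2428/1167) + √((-15*900)² + 3025) = 931999/854244 + √((-13500)² + 3025) = 931999/854244 + √(182250000 + 3025) = 931999/854244 + √182253025 = 931999/854244 + 5*√7290121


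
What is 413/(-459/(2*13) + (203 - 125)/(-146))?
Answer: -783874/34521 ≈ -22.707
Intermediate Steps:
413/(-459/(2*13) + (203 - 125)/(-146)) = 413/(-459/26 + 78*(-1/146)) = 413/(-459*1/26 - 39/73) = 413/(-459/26 - 39/73) = 413/(-34521/1898) = 413*(-1898/34521) = -783874/34521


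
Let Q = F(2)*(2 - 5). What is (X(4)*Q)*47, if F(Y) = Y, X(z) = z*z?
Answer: -4512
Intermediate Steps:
X(z) = z**2
Q = -6 (Q = 2*(2 - 5) = 2*(-3) = -6)
(X(4)*Q)*47 = (4**2*(-6))*47 = (16*(-6))*47 = -96*47 = -4512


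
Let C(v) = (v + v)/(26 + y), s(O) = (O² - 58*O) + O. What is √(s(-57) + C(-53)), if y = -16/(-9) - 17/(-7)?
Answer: 6*√653311318/1903 ≈ 80.588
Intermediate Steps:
s(O) = O² - 57*O
y = 265/63 (y = -16*(-⅑) - 17*(-⅐) = 16/9 + 17/7 = 265/63 ≈ 4.2064)
C(v) = 126*v/1903 (C(v) = (v + v)/(26 + 265/63) = (2*v)/(1903/63) = (2*v)*(63/1903) = 126*v/1903)
√(s(-57) + C(-53)) = √(-57*(-57 - 57) + (126/1903)*(-53)) = √(-57*(-114) - 6678/1903) = √(6498 - 6678/1903) = √(12359016/1903) = 6*√653311318/1903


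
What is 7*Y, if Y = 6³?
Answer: 1512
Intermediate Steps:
Y = 216
7*Y = 7*216 = 1512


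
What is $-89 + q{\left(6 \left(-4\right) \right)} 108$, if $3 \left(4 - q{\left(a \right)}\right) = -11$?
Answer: $739$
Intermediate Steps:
$q{\left(a \right)} = \frac{23}{3}$ ($q{\left(a \right)} = 4 - - \frac{11}{3} = 4 + \frac{11}{3} = \frac{23}{3}$)
$-89 + q{\left(6 \left(-4\right) \right)} 108 = -89 + \frac{23}{3} \cdot 108 = -89 + 828 = 739$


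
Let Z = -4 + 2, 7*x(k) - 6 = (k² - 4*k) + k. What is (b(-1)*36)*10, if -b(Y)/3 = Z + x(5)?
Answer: -2160/7 ≈ -308.57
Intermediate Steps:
x(k) = 6/7 - 3*k/7 + k²/7 (x(k) = 6/7 + ((k² - 4*k) + k)/7 = 6/7 + (k² - 3*k)/7 = 6/7 + (-3*k/7 + k²/7) = 6/7 - 3*k/7 + k²/7)
Z = -2
b(Y) = -6/7 (b(Y) = -3*(-2 + (6/7 - 3/7*5 + (⅐)*5²)) = -3*(-2 + (6/7 - 15/7 + (⅐)*25)) = -3*(-2 + (6/7 - 15/7 + 25/7)) = -3*(-2 + 16/7) = -3*2/7 = -6/7)
(b(-1)*36)*10 = -6/7*36*10 = -216/7*10 = -2160/7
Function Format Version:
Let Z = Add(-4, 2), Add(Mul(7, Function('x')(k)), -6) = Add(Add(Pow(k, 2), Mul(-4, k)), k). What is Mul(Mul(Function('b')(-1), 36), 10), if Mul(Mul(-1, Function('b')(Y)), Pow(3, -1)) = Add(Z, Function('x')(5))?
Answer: Rational(-2160, 7) ≈ -308.57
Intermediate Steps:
Function('x')(k) = Add(Rational(6, 7), Mul(Rational(-3, 7), k), Mul(Rational(1, 7), Pow(k, 2))) (Function('x')(k) = Add(Rational(6, 7), Mul(Rational(1, 7), Add(Add(Pow(k, 2), Mul(-4, k)), k))) = Add(Rational(6, 7), Mul(Rational(1, 7), Add(Pow(k, 2), Mul(-3, k)))) = Add(Rational(6, 7), Add(Mul(Rational(-3, 7), k), Mul(Rational(1, 7), Pow(k, 2)))) = Add(Rational(6, 7), Mul(Rational(-3, 7), k), Mul(Rational(1, 7), Pow(k, 2))))
Z = -2
Function('b')(Y) = Rational(-6, 7) (Function('b')(Y) = Mul(-3, Add(-2, Add(Rational(6, 7), Mul(Rational(-3, 7), 5), Mul(Rational(1, 7), Pow(5, 2))))) = Mul(-3, Add(-2, Add(Rational(6, 7), Rational(-15, 7), Mul(Rational(1, 7), 25)))) = Mul(-3, Add(-2, Add(Rational(6, 7), Rational(-15, 7), Rational(25, 7)))) = Mul(-3, Add(-2, Rational(16, 7))) = Mul(-3, Rational(2, 7)) = Rational(-6, 7))
Mul(Mul(Function('b')(-1), 36), 10) = Mul(Mul(Rational(-6, 7), 36), 10) = Mul(Rational(-216, 7), 10) = Rational(-2160, 7)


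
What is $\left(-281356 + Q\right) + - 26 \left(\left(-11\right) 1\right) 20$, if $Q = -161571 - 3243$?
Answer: $-440450$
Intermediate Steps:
$Q = -164814$ ($Q = -161571 - 3243 = -164814$)
$\left(-281356 + Q\right) + - 26 \left(\left(-11\right) 1\right) 20 = \left(-281356 - 164814\right) + - 26 \left(\left(-11\right) 1\right) 20 = -446170 + \left(-26\right) \left(-11\right) 20 = -446170 + 286 \cdot 20 = -446170 + 5720 = -440450$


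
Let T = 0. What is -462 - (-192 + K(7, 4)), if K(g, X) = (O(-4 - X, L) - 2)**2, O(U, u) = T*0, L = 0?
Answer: -274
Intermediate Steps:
O(U, u) = 0 (O(U, u) = 0*0 = 0)
K(g, X) = 4 (K(g, X) = (0 - 2)**2 = (-2)**2 = 4)
-462 - (-192 + K(7, 4)) = -462 - (-192 + 4) = -462 - 1*(-188) = -462 + 188 = -274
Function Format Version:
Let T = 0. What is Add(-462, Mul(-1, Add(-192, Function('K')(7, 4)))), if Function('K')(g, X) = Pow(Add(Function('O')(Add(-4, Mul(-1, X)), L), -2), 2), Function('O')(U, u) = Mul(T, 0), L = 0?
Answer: -274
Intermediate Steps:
Function('O')(U, u) = 0 (Function('O')(U, u) = Mul(0, 0) = 0)
Function('K')(g, X) = 4 (Function('K')(g, X) = Pow(Add(0, -2), 2) = Pow(-2, 2) = 4)
Add(-462, Mul(-1, Add(-192, Function('K')(7, 4)))) = Add(-462, Mul(-1, Add(-192, 4))) = Add(-462, Mul(-1, -188)) = Add(-462, 188) = -274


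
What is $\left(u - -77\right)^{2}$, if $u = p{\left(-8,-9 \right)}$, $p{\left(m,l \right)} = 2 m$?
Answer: $3721$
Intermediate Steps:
$u = -16$ ($u = 2 \left(-8\right) = -16$)
$\left(u - -77\right)^{2} = \left(-16 - -77\right)^{2} = \left(-16 + 77\right)^{2} = 61^{2} = 3721$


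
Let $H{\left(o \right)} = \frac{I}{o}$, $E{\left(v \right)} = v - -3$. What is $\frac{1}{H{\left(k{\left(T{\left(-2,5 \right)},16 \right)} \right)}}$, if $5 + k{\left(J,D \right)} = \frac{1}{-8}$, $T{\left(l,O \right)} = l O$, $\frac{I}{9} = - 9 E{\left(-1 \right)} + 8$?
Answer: $\frac{41}{720} \approx 0.056944$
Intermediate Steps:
$E{\left(v \right)} = 3 + v$ ($E{\left(v \right)} = v + 3 = 3 + v$)
$I = -90$ ($I = 9 \left(- 9 \left(3 - 1\right) + 8\right) = 9 \left(\left(-9\right) 2 + 8\right) = 9 \left(-18 + 8\right) = 9 \left(-10\right) = -90$)
$T{\left(l,O \right)} = O l$
$k{\left(J,D \right)} = - \frac{41}{8}$ ($k{\left(J,D \right)} = -5 + \frac{1}{-8} = -5 - \frac{1}{8} = - \frac{41}{8}$)
$H{\left(o \right)} = - \frac{90}{o}$
$\frac{1}{H{\left(k{\left(T{\left(-2,5 \right)},16 \right)} \right)}} = \frac{1}{\left(-90\right) \frac{1}{- \frac{41}{8}}} = \frac{1}{\left(-90\right) \left(- \frac{8}{41}\right)} = \frac{1}{\frac{720}{41}} = \frac{41}{720}$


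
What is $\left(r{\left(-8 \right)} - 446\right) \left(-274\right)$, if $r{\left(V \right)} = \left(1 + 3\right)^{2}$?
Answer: $117820$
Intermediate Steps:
$r{\left(V \right)} = 16$ ($r{\left(V \right)} = 4^{2} = 16$)
$\left(r{\left(-8 \right)} - 446\right) \left(-274\right) = \left(16 - 446\right) \left(-274\right) = \left(-430\right) \left(-274\right) = 117820$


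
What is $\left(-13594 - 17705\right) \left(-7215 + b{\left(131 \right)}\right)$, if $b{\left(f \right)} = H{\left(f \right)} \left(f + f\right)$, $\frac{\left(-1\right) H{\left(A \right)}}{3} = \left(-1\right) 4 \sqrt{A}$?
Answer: $225822285 - 98404056 \sqrt{131} \approx -9.0046 \cdot 10^{8}$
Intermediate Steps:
$H{\left(A \right)} = 12 \sqrt{A}$ ($H{\left(A \right)} = - 3 \left(-1\right) 4 \sqrt{A} = - 3 \left(- 4 \sqrt{A}\right) = 12 \sqrt{A}$)
$b{\left(f \right)} = 24 f^{\frac{3}{2}}$ ($b{\left(f \right)} = 12 \sqrt{f} \left(f + f\right) = 12 \sqrt{f} 2 f = 24 f^{\frac{3}{2}}$)
$\left(-13594 - 17705\right) \left(-7215 + b{\left(131 \right)}\right) = \left(-13594 - 17705\right) \left(-7215 + 24 \cdot 131^{\frac{3}{2}}\right) = - 31299 \left(-7215 + 24 \cdot 131 \sqrt{131}\right) = - 31299 \left(-7215 + 3144 \sqrt{131}\right) = 225822285 - 98404056 \sqrt{131}$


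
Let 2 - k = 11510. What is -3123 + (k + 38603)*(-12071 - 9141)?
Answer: -574742263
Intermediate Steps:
k = -11508 (k = 2 - 1*11510 = 2 - 11510 = -11508)
-3123 + (k + 38603)*(-12071 - 9141) = -3123 + (-11508 + 38603)*(-12071 - 9141) = -3123 + 27095*(-21212) = -3123 - 574739140 = -574742263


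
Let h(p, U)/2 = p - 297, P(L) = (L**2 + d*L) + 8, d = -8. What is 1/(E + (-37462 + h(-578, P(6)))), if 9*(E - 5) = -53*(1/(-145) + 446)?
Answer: -1305/54592592 ≈ -2.3904e-5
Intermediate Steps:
P(L) = 8 + L**2 - 8*L (P(L) = (L**2 - 8*L) + 8 = 8 + L**2 - 8*L)
h(p, U) = -594 + 2*p (h(p, U) = 2*(p - 297) = 2*(-297 + p) = -594 + 2*p)
E = -3420932/1305 (E = 5 + (-53*(1/(-145) + 446))/9 = 5 + (-53*(-1/145 + 446))/9 = 5 + (-53*64669/145)/9 = 5 + (1/9)*(-3427457/145) = 5 - 3427457/1305 = -3420932/1305 ≈ -2621.4)
1/(E + (-37462 + h(-578, P(6)))) = 1/(-3420932/1305 + (-37462 + (-594 + 2*(-578)))) = 1/(-3420932/1305 + (-37462 + (-594 - 1156))) = 1/(-3420932/1305 + (-37462 - 1750)) = 1/(-3420932/1305 - 39212) = 1/(-54592592/1305) = -1305/54592592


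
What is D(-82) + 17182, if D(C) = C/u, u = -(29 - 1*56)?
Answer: 463832/27 ≈ 17179.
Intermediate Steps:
u = 27 (u = -(29 - 56) = -1*(-27) = 27)
D(C) = C/27
D(-82) + 17182 = (1/27)*(-82) + 17182 = -82/27 + 17182 = 463832/27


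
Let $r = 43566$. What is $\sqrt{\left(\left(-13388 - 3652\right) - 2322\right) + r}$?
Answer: $2 \sqrt{6051} \approx 155.58$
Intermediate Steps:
$\sqrt{\left(\left(-13388 - 3652\right) - 2322\right) + r} = \sqrt{\left(\left(-13388 - 3652\right) - 2322\right) + 43566} = \sqrt{\left(-17040 - 2322\right) + 43566} = \sqrt{-19362 + 43566} = \sqrt{24204} = 2 \sqrt{6051}$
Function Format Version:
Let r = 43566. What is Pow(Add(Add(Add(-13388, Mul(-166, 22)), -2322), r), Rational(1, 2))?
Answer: Mul(2, Pow(6051, Rational(1, 2))) ≈ 155.58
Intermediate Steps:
Pow(Add(Add(Add(-13388, Mul(-166, 22)), -2322), r), Rational(1, 2)) = Pow(Add(Add(Add(-13388, Mul(-166, 22)), -2322), 43566), Rational(1, 2)) = Pow(Add(Add(Add(-13388, -3652), -2322), 43566), Rational(1, 2)) = Pow(Add(Add(-17040, -2322), 43566), Rational(1, 2)) = Pow(Add(-19362, 43566), Rational(1, 2)) = Pow(24204, Rational(1, 2)) = Mul(2, Pow(6051, Rational(1, 2)))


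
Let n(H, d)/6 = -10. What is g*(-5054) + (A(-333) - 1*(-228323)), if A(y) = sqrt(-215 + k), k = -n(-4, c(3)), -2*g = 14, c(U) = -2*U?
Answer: 263701 + I*sqrt(155) ≈ 2.637e+5 + 12.45*I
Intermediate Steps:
n(H, d) = -60 (n(H, d) = 6*(-10) = -60)
g = -7 (g = -1/2*14 = -7)
k = 60 (k = -1*(-60) = 60)
A(y) = I*sqrt(155) (A(y) = sqrt(-215 + 60) = sqrt(-155) = I*sqrt(155))
g*(-5054) + (A(-333) - 1*(-228323)) = -7*(-5054) + (I*sqrt(155) - 1*(-228323)) = 35378 + (I*sqrt(155) + 228323) = 35378 + (228323 + I*sqrt(155)) = 263701 + I*sqrt(155)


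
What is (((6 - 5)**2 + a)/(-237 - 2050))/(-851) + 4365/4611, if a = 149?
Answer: 2832005385/2991366269 ≈ 0.94673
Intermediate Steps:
(((6 - 5)**2 + a)/(-237 - 2050))/(-851) + 4365/4611 = (((6 - 5)**2 + 149)/(-237 - 2050))/(-851) + 4365/4611 = ((1**2 + 149)/(-2287))*(-1/851) + 4365*(1/4611) = ((1 + 149)*(-1/2287))*(-1/851) + 1455/1537 = (150*(-1/2287))*(-1/851) + 1455/1537 = -150/2287*(-1/851) + 1455/1537 = 150/1946237 + 1455/1537 = 2832005385/2991366269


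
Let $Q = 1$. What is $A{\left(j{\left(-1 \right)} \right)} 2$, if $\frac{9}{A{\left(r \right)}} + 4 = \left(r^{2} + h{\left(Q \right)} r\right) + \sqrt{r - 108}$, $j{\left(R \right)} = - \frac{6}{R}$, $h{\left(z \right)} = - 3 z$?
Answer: $\frac{126}{149} - \frac{9 i \sqrt{102}}{149} \approx 0.84564 - 0.61004 i$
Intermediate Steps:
$A{\left(r \right)} = \frac{9}{-4 + r^{2} + \sqrt{-108 + r} - 3 r}$ ($A{\left(r \right)} = \frac{9}{-4 + \left(\left(r^{2} + \left(-3\right) 1 r\right) + \sqrt{r - 108}\right)} = \frac{9}{-4 + \left(\left(r^{2} - 3 r\right) + \sqrt{-108 + r}\right)} = \frac{9}{-4 + \left(r^{2} + \sqrt{-108 + r} - 3 r\right)} = \frac{9}{-4 + r^{2} + \sqrt{-108 + r} - 3 r}$)
$A{\left(j{\left(-1 \right)} \right)} 2 = \frac{9}{-4 + \left(- \frac{6}{-1}\right)^{2} + \sqrt{-108 - \frac{6}{-1}} - 3 \left(- \frac{6}{-1}\right)} 2 = \frac{9}{-4 + \left(\left(-6\right) \left(-1\right)\right)^{2} + \sqrt{-108 - -6} - 3 \left(\left(-6\right) \left(-1\right)\right)} 2 = \frac{9}{-4 + 6^{2} + \sqrt{-108 + 6} - 18} \cdot 2 = \frac{9}{-4 + 36 + \sqrt{-102} - 18} \cdot 2 = \frac{9}{-4 + 36 + i \sqrt{102} - 18} \cdot 2 = \frac{9}{14 + i \sqrt{102}} \cdot 2 = \frac{18}{14 + i \sqrt{102}}$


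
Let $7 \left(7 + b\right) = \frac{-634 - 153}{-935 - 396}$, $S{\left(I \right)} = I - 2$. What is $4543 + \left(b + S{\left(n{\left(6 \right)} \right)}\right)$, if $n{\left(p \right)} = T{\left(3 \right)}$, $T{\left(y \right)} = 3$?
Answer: $\frac{42272016}{9317} \approx 4537.1$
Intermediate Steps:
$n{\left(p \right)} = 3$
$S{\left(I \right)} = -2 + I$
$b = - \frac{64432}{9317}$ ($b = -7 + \frac{\left(-634 - 153\right) \frac{1}{-935 - 396}}{7} = -7 + \frac{\left(-787\right) \frac{1}{-1331}}{7} = -7 + \frac{\left(-787\right) \left(- \frac{1}{1331}\right)}{7} = -7 + \frac{1}{7} \cdot \frac{787}{1331} = -7 + \frac{787}{9317} = - \frac{64432}{9317} \approx -6.9155$)
$4543 + \left(b + S{\left(n{\left(6 \right)} \right)}\right) = 4543 + \left(- \frac{64432}{9317} + \left(-2 + 3\right)\right) = 4543 + \left(- \frac{64432}{9317} + 1\right) = 4543 - \frac{55115}{9317} = \frac{42272016}{9317}$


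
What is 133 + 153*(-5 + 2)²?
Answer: 1510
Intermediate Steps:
133 + 153*(-5 + 2)² = 133 + 153*(-3)² = 133 + 153*9 = 133 + 1377 = 1510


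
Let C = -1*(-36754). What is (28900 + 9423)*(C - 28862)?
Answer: 302445116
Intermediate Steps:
C = 36754
(28900 + 9423)*(C - 28862) = (28900 + 9423)*(36754 - 28862) = 38323*7892 = 302445116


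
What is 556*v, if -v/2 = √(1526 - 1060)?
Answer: -1112*√466 ≈ -24005.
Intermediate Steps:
v = -2*√466 (v = -2*√(1526 - 1060) = -2*√466 ≈ -43.174)
556*v = 556*(-2*√466) = -1112*√466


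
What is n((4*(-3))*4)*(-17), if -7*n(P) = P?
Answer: -816/7 ≈ -116.57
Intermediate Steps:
n(P) = -P/7
n((4*(-3))*4)*(-17) = -4*(-3)*4/7*(-17) = -(-12)*4/7*(-17) = -⅐*(-48)*(-17) = (48/7)*(-17) = -816/7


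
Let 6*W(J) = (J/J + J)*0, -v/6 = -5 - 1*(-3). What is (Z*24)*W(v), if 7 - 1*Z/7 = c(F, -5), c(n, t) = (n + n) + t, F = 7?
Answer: 0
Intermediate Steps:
v = 12 (v = -6*(-5 - 1*(-3)) = -6*(-5 + 3) = -6*(-2) = 12)
W(J) = 0 (W(J) = ((J/J + J)*0)/6 = ((1 + J)*0)/6 = (⅙)*0 = 0)
c(n, t) = t + 2*n (c(n, t) = 2*n + t = t + 2*n)
Z = -14 (Z = 49 - 7*(-5 + 2*7) = 49 - 7*(-5 + 14) = 49 - 7*9 = 49 - 63 = -14)
(Z*24)*W(v) = -14*24*0 = -336*0 = 0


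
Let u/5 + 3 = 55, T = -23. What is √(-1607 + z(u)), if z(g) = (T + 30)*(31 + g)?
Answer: √430 ≈ 20.736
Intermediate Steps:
u = 260 (u = -15 + 5*55 = -15 + 275 = 260)
z(g) = 217 + 7*g (z(g) = (-23 + 30)*(31 + g) = 7*(31 + g) = 217 + 7*g)
√(-1607 + z(u)) = √(-1607 + (217 + 7*260)) = √(-1607 + (217 + 1820)) = √(-1607 + 2037) = √430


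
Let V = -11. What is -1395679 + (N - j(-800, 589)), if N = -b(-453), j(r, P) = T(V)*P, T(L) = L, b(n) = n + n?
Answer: -1388294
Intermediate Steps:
b(n) = 2*n
j(r, P) = -11*P
N = 906 (N = -2*(-453) = -1*(-906) = 906)
-1395679 + (N - j(-800, 589)) = -1395679 + (906 - (-11)*589) = -1395679 + (906 - 1*(-6479)) = -1395679 + (906 + 6479) = -1395679 + 7385 = -1388294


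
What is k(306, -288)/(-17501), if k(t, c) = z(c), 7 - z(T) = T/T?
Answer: -6/17501 ≈ -0.00034284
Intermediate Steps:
z(T) = 6 (z(T) = 7 - T/T = 7 - 1*1 = 7 - 1 = 6)
k(t, c) = 6
k(306, -288)/(-17501) = 6/(-17501) = 6*(-1/17501) = -6/17501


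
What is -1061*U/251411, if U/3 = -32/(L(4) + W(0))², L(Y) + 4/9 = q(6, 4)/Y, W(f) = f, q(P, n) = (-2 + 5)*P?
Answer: 33001344/1339769219 ≈ 0.024632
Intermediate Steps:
q(P, n) = 3*P
L(Y) = -4/9 + 18/Y (L(Y) = -4/9 + (3*6)/Y = -4/9 + 18/Y)
U = -31104/5329 (U = 3*(-32/((-4/9 + 18/4) + 0)²) = 3*(-32/((-4/9 + 18*(¼)) + 0)²) = 3*(-32/((-4/9 + 9/2) + 0)²) = 3*(-32/(73/18 + 0)²) = 3*(-32/((73/18)²)) = 3*(-32/5329/324) = 3*(-32*324/5329) = 3*(-10368/5329) = -31104/5329 ≈ -5.8367)
-1061*U/251411 = -1061*(-31104/5329)/251411 = (33001344/5329)*(1/251411) = 33001344/1339769219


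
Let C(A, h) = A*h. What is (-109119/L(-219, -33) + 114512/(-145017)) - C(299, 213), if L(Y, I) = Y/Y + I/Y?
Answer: -643656085241/4060476 ≈ -1.5852e+5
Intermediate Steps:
L(Y, I) = 1 + I/Y
(-109119/L(-219, -33) + 114512/(-145017)) - C(299, 213) = (-109119*(-219/(-33 - 219)) + 114512/(-145017)) - 299*213 = (-109119/((-1/219*(-252))) + 114512*(-1/145017)) - 1*63687 = (-109119/84/73 - 114512/145017) - 63687 = (-109119*73/84 - 114512/145017) - 63687 = (-2655229/28 - 114512/145017) - 63687 = -385056550229/4060476 - 63687 = -643656085241/4060476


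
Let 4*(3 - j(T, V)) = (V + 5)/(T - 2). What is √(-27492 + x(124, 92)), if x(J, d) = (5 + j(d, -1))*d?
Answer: I*√6020330/15 ≈ 163.58*I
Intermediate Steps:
j(T, V) = 3 - (5 + V)/(4*(-2 + T)) (j(T, V) = 3 - (V + 5)/(4*(T - 2)) = 3 - (5 + V)/(4*(-2 + T)))
x(J, d) = d*(5 + (-28 + 12*d)/(4*(-2 + d))) (x(J, d) = (5 + (-29 - 1*(-1) + 12*d)/(4*(-2 + d)))*d = (5 + (-29 + 1 + 12*d)/(4*(-2 + d)))*d = (5 + (-28 + 12*d)/(4*(-2 + d)))*d = d*(5 + (-28 + 12*d)/(4*(-2 + d))))
√(-27492 + x(124, 92)) = √(-27492 + 92*(-17 + 8*92)/(-2 + 92)) = √(-27492 + 92*(-17 + 736)/90) = √(-27492 + 92*(1/90)*719) = √(-27492 + 33074/45) = √(-1204066/45) = I*√6020330/15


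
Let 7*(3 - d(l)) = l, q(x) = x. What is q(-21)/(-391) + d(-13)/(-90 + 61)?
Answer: -9031/79373 ≈ -0.11378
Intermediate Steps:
d(l) = 3 - l/7
q(-21)/(-391) + d(-13)/(-90 + 61) = -21/(-391) + (3 - ⅐*(-13))/(-90 + 61) = -21*(-1/391) + (3 + 13/7)/(-29) = 21/391 + (34/7)*(-1/29) = 21/391 - 34/203 = -9031/79373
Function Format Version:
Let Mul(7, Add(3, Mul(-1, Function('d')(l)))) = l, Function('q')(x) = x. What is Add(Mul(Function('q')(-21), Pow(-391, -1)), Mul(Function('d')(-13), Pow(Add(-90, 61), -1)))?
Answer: Rational(-9031, 79373) ≈ -0.11378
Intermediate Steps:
Function('d')(l) = Add(3, Mul(Rational(-1, 7), l))
Add(Mul(Function('q')(-21), Pow(-391, -1)), Mul(Function('d')(-13), Pow(Add(-90, 61), -1))) = Add(Mul(-21, Pow(-391, -1)), Mul(Add(3, Mul(Rational(-1, 7), -13)), Pow(Add(-90, 61), -1))) = Add(Mul(-21, Rational(-1, 391)), Mul(Add(3, Rational(13, 7)), Pow(-29, -1))) = Add(Rational(21, 391), Mul(Rational(34, 7), Rational(-1, 29))) = Add(Rational(21, 391), Rational(-34, 203)) = Rational(-9031, 79373)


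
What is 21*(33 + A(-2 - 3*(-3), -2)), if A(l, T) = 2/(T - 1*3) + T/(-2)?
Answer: 3528/5 ≈ 705.60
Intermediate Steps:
A(l, T) = 2/(-3 + T) - T/2 (A(l, T) = 2/(T - 3) + T*(-½) = 2/(-3 + T) - T/2)
21*(33 + A(-2 - 3*(-3), -2)) = 21*(33 + (4 - 1*(-2)² + 3*(-2))/(2*(-3 - 2))) = 21*(33 + (½)*(4 - 1*4 - 6)/(-5)) = 21*(33 + (½)*(-⅕)*(4 - 4 - 6)) = 21*(33 + (½)*(-⅕)*(-6)) = 21*(33 + ⅗) = 21*(168/5) = 3528/5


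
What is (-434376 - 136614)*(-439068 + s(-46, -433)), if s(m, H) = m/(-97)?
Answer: 24318207154500/97 ≈ 2.5070e+11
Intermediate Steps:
s(m, H) = -m/97 (s(m, H) = m*(-1/97) = -m/97)
(-434376 - 136614)*(-439068 + s(-46, -433)) = (-434376 - 136614)*(-439068 - 1/97*(-46)) = -570990*(-439068 + 46/97) = -570990*(-42589550/97) = 24318207154500/97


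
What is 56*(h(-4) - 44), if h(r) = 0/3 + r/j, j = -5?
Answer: -12096/5 ≈ -2419.2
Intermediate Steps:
h(r) = -r/5 (h(r) = 0/3 + r/(-5) = 0*(1/3) + r*(-1/5) = 0 - r/5 = -r/5)
56*(h(-4) - 44) = 56*(-1/5*(-4) - 44) = 56*(4/5 - 44) = 56*(-216/5) = -12096/5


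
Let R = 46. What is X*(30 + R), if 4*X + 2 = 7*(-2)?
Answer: -304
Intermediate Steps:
X = -4 (X = -1/2 + (7*(-2))/4 = -1/2 + (1/4)*(-14) = -1/2 - 7/2 = -4)
X*(30 + R) = -4*(30 + 46) = -4*76 = -304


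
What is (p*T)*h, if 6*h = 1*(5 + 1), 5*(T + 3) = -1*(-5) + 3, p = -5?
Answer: 7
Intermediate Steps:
T = -7/5 (T = -3 + (-1*(-5) + 3)/5 = -3 + (5 + 3)/5 = -3 + (⅕)*8 = -3 + 8/5 = -7/5 ≈ -1.4000)
h = 1 (h = (1*(5 + 1))/6 = (1*6)/6 = (⅙)*6 = 1)
(p*T)*h = -5*(-7/5)*1 = 7*1 = 7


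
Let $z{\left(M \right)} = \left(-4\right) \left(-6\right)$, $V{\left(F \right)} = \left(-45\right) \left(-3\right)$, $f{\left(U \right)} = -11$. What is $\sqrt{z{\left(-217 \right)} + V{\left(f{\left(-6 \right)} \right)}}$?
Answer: $\sqrt{159} \approx 12.61$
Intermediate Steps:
$V{\left(F \right)} = 135$
$z{\left(M \right)} = 24$
$\sqrt{z{\left(-217 \right)} + V{\left(f{\left(-6 \right)} \right)}} = \sqrt{24 + 135} = \sqrt{159}$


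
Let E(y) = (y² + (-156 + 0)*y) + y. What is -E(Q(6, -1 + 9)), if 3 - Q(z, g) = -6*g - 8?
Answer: 5664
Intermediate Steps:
Q(z, g) = 11 + 6*g (Q(z, g) = 3 - (-6*g - 8) = 3 - (-8 - 6*g) = 3 + (8 + 6*g) = 11 + 6*g)
E(y) = y² - 155*y (E(y) = (y² - 156*y) + y = y² - 155*y)
-E(Q(6, -1 + 9)) = -(11 + 6*(-1 + 9))*(-155 + (11 + 6*(-1 + 9))) = -(11 + 6*8)*(-155 + (11 + 6*8)) = -(11 + 48)*(-155 + (11 + 48)) = -59*(-155 + 59) = -59*(-96) = -1*(-5664) = 5664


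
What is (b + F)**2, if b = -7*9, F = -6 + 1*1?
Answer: 4624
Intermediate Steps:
F = -5 (F = -6 + 1 = -5)
b = -63
(b + F)**2 = (-63 - 5)**2 = (-68)**2 = 4624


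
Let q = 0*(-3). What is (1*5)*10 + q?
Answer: 50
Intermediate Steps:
q = 0
(1*5)*10 + q = (1*5)*10 + 0 = 5*10 + 0 = 50 + 0 = 50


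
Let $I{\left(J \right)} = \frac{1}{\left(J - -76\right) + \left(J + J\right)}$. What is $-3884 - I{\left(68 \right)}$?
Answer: $- \frac{1087521}{280} \approx -3884.0$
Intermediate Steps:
$I{\left(J \right)} = \frac{1}{76 + 3 J}$ ($I{\left(J \right)} = \frac{1}{\left(J + 76\right) + 2 J} = \frac{1}{\left(76 + J\right) + 2 J} = \frac{1}{76 + 3 J}$)
$-3884 - I{\left(68 \right)} = -3884 - \frac{1}{76 + 3 \cdot 68} = -3884 - \frac{1}{76 + 204} = -3884 - \frac{1}{280} = - \frac{1087521}{280}$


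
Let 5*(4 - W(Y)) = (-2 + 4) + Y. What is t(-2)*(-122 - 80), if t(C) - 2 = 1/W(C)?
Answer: -909/2 ≈ -454.50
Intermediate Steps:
W(Y) = 18/5 - Y/5 (W(Y) = 4 - ((-2 + 4) + Y)/5 = 4 - (2 + Y)/5 = 4 + (-⅖ - Y/5) = 18/5 - Y/5)
t(C) = 2 + 1/(18/5 - C/5)
t(-2)*(-122 - 80) = ((-41 + 2*(-2))/(-18 - 2))*(-122 - 80) = ((-41 - 4)/(-20))*(-202) = -1/20*(-45)*(-202) = (9/4)*(-202) = -909/2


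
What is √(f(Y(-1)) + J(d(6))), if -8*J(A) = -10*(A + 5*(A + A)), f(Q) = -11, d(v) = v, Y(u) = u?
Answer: √286/2 ≈ 8.4558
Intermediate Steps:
J(A) = 55*A/4 (J(A) = -(-5)*(A + 5*(A + A))/4 = -(-5)*(A + 5*(2*A))/4 = -(-5)*(A + 10*A)/4 = -(-5)*11*A/4 = -(-55)*A/4 = 55*A/4)
√(f(Y(-1)) + J(d(6))) = √(-11 + (55/4)*6) = √(-11 + 165/2) = √(143/2) = √286/2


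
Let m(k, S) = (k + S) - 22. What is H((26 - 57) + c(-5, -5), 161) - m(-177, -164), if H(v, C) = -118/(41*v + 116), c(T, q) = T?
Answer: 246899/680 ≈ 363.09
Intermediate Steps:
m(k, S) = -22 + S + k (m(k, S) = (S + k) - 22 = -22 + S + k)
H(v, C) = -118/(116 + 41*v)
H((26 - 57) + c(-5, -5), 161) - m(-177, -164) = -118/(116 + 41*((26 - 57) - 5)) - (-22 - 164 - 177) = -118/(116 + 41*(-31 - 5)) - 1*(-363) = -118/(116 + 41*(-36)) + 363 = -118/(116 - 1476) + 363 = -118/(-1360) + 363 = -118*(-1/1360) + 363 = 59/680 + 363 = 246899/680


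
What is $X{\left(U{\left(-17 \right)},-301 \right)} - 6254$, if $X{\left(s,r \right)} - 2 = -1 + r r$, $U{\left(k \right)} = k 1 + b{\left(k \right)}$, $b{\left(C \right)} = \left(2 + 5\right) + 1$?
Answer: $84348$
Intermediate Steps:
$b{\left(C \right)} = 8$ ($b{\left(C \right)} = 7 + 1 = 8$)
$U{\left(k \right)} = 8 + k$ ($U{\left(k \right)} = k 1 + 8 = k + 8 = 8 + k$)
$X{\left(s,r \right)} = 1 + r^{2}$ ($X{\left(s,r \right)} = 2 + \left(-1 + r r\right) = 2 + \left(-1 + r^{2}\right) = 1 + r^{2}$)
$X{\left(U{\left(-17 \right)},-301 \right)} - 6254 = \left(1 + \left(-301\right)^{2}\right) - 6254 = \left(1 + 90601\right) - 6254 = 90602 - 6254 = 84348$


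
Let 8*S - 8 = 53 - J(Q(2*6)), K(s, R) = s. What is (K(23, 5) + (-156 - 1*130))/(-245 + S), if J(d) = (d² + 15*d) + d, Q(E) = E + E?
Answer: 2104/2859 ≈ 0.73592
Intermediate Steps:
Q(E) = 2*E
J(d) = d² + 16*d
S = -899/8 (S = 1 + (53 - 2*(2*6)*(16 + 2*(2*6)))/8 = 1 + (53 - 2*12*(16 + 2*12))/8 = 1 + (53 - 24*(16 + 24))/8 = 1 + (53 - 24*40)/8 = 1 + (53 - 1*960)/8 = 1 + (53 - 960)/8 = 1 + (⅛)*(-907) = 1 - 907/8 = -899/8 ≈ -112.38)
(K(23, 5) + (-156 - 1*130))/(-245 + S) = (23 + (-156 - 1*130))/(-245 - 899/8) = (23 + (-156 - 130))/(-2859/8) = (23 - 286)*(-8/2859) = -263*(-8/2859) = 2104/2859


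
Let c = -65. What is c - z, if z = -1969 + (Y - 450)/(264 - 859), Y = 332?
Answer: 1132762/595 ≈ 1903.8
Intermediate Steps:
z = -1171437/595 (z = -1969 + (332 - 450)/(264 - 859) = -1969 - 118/(-595) = -1969 - 118*(-1/595) = -1969 + 118/595 = -1171437/595 ≈ -1968.8)
c - z = -65 - 1*(-1171437/595) = -65 + 1171437/595 = 1132762/595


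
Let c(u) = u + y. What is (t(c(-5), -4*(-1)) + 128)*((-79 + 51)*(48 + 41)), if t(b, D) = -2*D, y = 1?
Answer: -299040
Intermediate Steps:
c(u) = 1 + u (c(u) = u + 1 = 1 + u)
(t(c(-5), -4*(-1)) + 128)*((-79 + 51)*(48 + 41)) = (-(-8)*(-1) + 128)*((-79 + 51)*(48 + 41)) = (-2*4 + 128)*(-28*89) = (-8 + 128)*(-2492) = 120*(-2492) = -299040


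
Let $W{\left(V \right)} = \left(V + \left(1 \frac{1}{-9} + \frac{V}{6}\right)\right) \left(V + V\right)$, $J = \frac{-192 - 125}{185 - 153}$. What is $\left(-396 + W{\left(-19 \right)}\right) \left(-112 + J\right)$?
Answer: $- \frac{15818555}{288} \approx -54926.0$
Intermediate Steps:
$J = - \frac{317}{32} \approx -9.9063$
$W{\left(V \right)} = 2 V \left(- \frac{1}{9} + \frac{7 V}{6}\right)$ ($W{\left(V \right)} = \left(V + \left(1 \left(- \frac{1}{9}\right) + V \frac{1}{6}\right)\right) 2 V = \left(V + \left(- \frac{1}{9} + \frac{V}{6}\right)\right) 2 V = \left(- \frac{1}{9} + \frac{7 V}{6}\right) 2 V = 2 V \left(- \frac{1}{9} + \frac{7 V}{6}\right)$)
$\left(-396 + W{\left(-19 \right)}\right) \left(-112 + J\right) = \left(-396 + \frac{1}{9} \left(-19\right) \left(-2 + 21 \left(-19\right)\right)\right) \left(-112 - \frac{317}{32}\right) = \left(-396 + \frac{1}{9} \left(-19\right) \left(-2 - 399\right)\right) \left(- \frac{3901}{32}\right) = \left(-396 + \frac{1}{9} \left(-19\right) \left(-401\right)\right) \left(- \frac{3901}{32}\right) = \left(-396 + \frac{7619}{9}\right) \left(- \frac{3901}{32}\right) = \frac{4055}{9} \left(- \frac{3901}{32}\right) = - \frac{15818555}{288}$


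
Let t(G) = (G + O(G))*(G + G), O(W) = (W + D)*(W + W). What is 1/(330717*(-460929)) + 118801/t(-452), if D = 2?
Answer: -18109675068243085/55996013553827641056 ≈ -0.00032341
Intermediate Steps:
O(W) = 2*W*(2 + W) (O(W) = (W + 2)*(W + W) = (2 + W)*(2*W) = 2*W*(2 + W))
t(G) = 2*G*(G + 2*G*(2 + G)) (t(G) = (G + 2*G*(2 + G))*(G + G) = (G + 2*G*(2 + G))*(2*G) = 2*G*(G + 2*G*(2 + G)))
1/(330717*(-460929)) + 118801/t(-452) = 1/(330717*(-460929)) + 118801/(((-452)²*(10 + 4*(-452)))) = (1/330717)*(-1/460929) + 118801/((204304*(10 - 1808))) = -1/152437056093 + 118801/((204304*(-1798))) = -1/152437056093 + 118801/(-367338592) = -1/152437056093 + 118801*(-1/367338592) = -1/152437056093 - 118801/367338592 = -18109675068243085/55996013553827641056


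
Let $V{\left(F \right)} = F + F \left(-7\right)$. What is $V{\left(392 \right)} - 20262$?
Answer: $-22614$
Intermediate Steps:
$V{\left(F \right)} = - 6 F$ ($V{\left(F \right)} = F - 7 F = - 6 F$)
$V{\left(392 \right)} - 20262 = \left(-6\right) 392 - 20262 = -2352 - 20262 = -22614$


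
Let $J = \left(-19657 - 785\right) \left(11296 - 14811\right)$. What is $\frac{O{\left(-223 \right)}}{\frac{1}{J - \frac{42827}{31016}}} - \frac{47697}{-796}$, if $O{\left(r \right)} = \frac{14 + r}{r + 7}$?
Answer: $\frac{92690287619205731}{1333191744} \approx 6.9525 \cdot 10^{7}$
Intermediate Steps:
$O{\left(r \right)} = \frac{14 + r}{7 + r}$
$J = 71853630$ ($J = \left(-20442\right) \left(-3515\right) = 71853630$)
$\frac{O{\left(-223 \right)}}{\frac{1}{J - \frac{42827}{31016}}} - \frac{47697}{-796} = \frac{\frac{1}{7 - 223} \left(14 - 223\right)}{\frac{1}{71853630 - \frac{42827}{31016}}} - \frac{47697}{-796} = \frac{\frac{1}{-216} \left(-209\right)}{\frac{1}{71853630 - \frac{42827}{31016}}} - - \frac{47697}{796} = \frac{\left(- \frac{1}{216}\right) \left(-209\right)}{\frac{1}{71853630 - \frac{42827}{31016}}} + \frac{47697}{796} = \frac{209}{216 \frac{1}{\frac{2228612145253}{31016}}} + \frac{47697}{796} = \frac{209}{216 \cdot \frac{31016}{2228612145253}} + \frac{47697}{796} = \frac{209}{216} \cdot \frac{2228612145253}{31016} + \frac{47697}{796} = \frac{465779938357877}{6699456} + \frac{47697}{796} = \frac{92690287619205731}{1333191744}$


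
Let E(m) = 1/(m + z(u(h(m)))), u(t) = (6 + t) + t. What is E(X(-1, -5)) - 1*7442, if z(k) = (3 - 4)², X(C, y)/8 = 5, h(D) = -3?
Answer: -305121/41 ≈ -7442.0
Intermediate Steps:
u(t) = 6 + 2*t
X(C, y) = 40 (X(C, y) = 8*5 = 40)
z(k) = 1 (z(k) = (-1)² = 1)
E(m) = 1/(1 + m) (E(m) = 1/(m + 1) = 1/(1 + m))
E(X(-1, -5)) - 1*7442 = 1/(1 + 40) - 1*7442 = 1/41 - 7442 = -305121/41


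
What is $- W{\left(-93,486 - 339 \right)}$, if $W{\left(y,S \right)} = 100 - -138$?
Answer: $-238$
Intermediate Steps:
$W{\left(y,S \right)} = 238$ ($W{\left(y,S \right)} = 100 + 138 = 238$)
$- W{\left(-93,486 - 339 \right)} = \left(-1\right) 238 = -238$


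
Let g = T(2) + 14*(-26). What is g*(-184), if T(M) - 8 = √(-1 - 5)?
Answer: 65504 - 184*I*√6 ≈ 65504.0 - 450.71*I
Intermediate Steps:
T(M) = 8 + I*√6 (T(M) = 8 + √(-1 - 5) = 8 + √(-6) = 8 + I*√6)
g = -356 + I*√6 (g = (8 + I*√6) + 14*(-26) = (8 + I*√6) - 364 = -356 + I*√6 ≈ -356.0 + 2.4495*I)
g*(-184) = (-356 + I*√6)*(-184) = 65504 - 184*I*√6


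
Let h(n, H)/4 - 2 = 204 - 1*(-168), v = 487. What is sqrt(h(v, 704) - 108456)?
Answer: 4*I*sqrt(6685) ≈ 327.05*I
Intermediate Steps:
h(n, H) = 1496 (h(n, H) = 8 + 4*(204 - 1*(-168)) = 8 + 4*(204 + 168) = 8 + 4*372 = 8 + 1488 = 1496)
sqrt(h(v, 704) - 108456) = sqrt(1496 - 108456) = sqrt(-106960) = 4*I*sqrt(6685)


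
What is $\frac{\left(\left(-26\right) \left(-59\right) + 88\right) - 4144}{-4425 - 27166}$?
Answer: $\frac{2522}{31591} \approx 0.079833$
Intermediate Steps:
$\frac{\left(\left(-26\right) \left(-59\right) + 88\right) - 4144}{-4425 - 27166} = \frac{\left(1534 + 88\right) - 4144}{-31591} = \left(1622 - 4144\right) \left(- \frac{1}{31591}\right) = \left(-2522\right) \left(- \frac{1}{31591}\right) = \frac{2522}{31591}$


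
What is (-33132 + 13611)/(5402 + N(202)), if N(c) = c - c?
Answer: -19521/5402 ≈ -3.6137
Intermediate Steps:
N(c) = 0
(-33132 + 13611)/(5402 + N(202)) = (-33132 + 13611)/(5402 + 0) = -19521/5402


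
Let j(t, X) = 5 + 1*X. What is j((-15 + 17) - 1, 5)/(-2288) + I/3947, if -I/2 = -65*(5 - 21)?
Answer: -2399255/4515368 ≈ -0.53135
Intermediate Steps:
I = -2080 (I = -(-130)*(5 - 21) = -(-130)*(-16) = -2*1040 = -2080)
j(t, X) = 5 + X
j((-15 + 17) - 1, 5)/(-2288) + I/3947 = (5 + 5)/(-2288) - 2080/3947 = 10*(-1/2288) - 2080*1/3947 = -5/1144 - 2080/3947 = -2399255/4515368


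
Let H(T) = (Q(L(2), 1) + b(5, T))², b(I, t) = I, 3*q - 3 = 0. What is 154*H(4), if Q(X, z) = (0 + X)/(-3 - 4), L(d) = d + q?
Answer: 22528/7 ≈ 3218.3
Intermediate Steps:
q = 1 (q = 1 + (⅓)*0 = 1 + 0 = 1)
L(d) = 1 + d (L(d) = d + 1 = 1 + d)
Q(X, z) = -X/7 (Q(X, z) = X/(-7) = X*(-⅐) = -X/7)
H(T) = 1024/49 (H(T) = (-(1 + 2)/7 + 5)² = (-⅐*3 + 5)² = (-3/7 + 5)² = (32/7)² = 1024/49)
154*H(4) = 154*(1024/49) = 22528/7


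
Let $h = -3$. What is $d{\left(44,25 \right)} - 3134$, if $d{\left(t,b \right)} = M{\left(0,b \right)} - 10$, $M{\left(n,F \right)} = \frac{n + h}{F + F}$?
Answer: $- \frac{157203}{50} \approx -3144.1$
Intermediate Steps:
$M{\left(n,F \right)} = \frac{-3 + n}{2 F}$ ($M{\left(n,F \right)} = \frac{n - 3}{F + F} = \frac{-3 + n}{2 F}$)
$d{\left(t,b \right)} = -10 - \frac{3}{2 b}$ ($d{\left(t,b \right)} = \frac{-3 + 0}{2 b} - 10 = \frac{1}{2} \frac{1}{b} \left(-3\right) - 10 = - \frac{3}{2 b} - 10 = -10 - \frac{3}{2 b}$)
$d{\left(44,25 \right)} - 3134 = \left(-10 - \frac{3}{2 \cdot 25}\right) - 3134 = \left(-10 - \frac{3}{50}\right) - 3134 = - \frac{503}{50} - 3134 = - \frac{157203}{50}$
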